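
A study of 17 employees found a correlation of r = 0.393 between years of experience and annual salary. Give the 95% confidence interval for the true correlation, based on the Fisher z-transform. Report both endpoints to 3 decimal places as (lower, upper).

Fisher z: z_r = atanh(r) = ½·ln((1+0.393)/(1−0.393)) = 0.415343
SE(z) = 1/√(n−3) = 1/√14 = 0.267261
95% ⇒ z* = 1.960; margin = 1.960·0.267261 = 0.523832
CI on z-scale: (-0.108489, 0.939175)
Back-transform: tanh(-0.108489) = -0.108065, tanh(0.939175) = 0.734843

(-0.108, 0.735)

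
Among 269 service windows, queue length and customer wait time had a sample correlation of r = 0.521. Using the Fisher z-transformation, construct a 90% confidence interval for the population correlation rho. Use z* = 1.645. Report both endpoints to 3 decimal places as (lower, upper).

(0.444, 0.591)

Fisher z: z_r = atanh(r) = ½·ln((1+0.521)/(1−0.521)) = 0.577711
SE(z) = 1/√(n−3) = 1/√266 = 0.061314
90% ⇒ z* = 1.645; margin = 1.645·0.061314 = 0.100862
CI on z-scale: (0.476849, 0.678573)
Back-transform: tanh(0.476849) = 0.443717, tanh(0.678573) = 0.590591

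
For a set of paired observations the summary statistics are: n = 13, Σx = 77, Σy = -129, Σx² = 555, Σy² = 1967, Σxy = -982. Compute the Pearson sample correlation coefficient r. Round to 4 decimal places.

Numerator: nΣxy − (Σx)(Σy) = 13·(-982) − (77)(-129) = -2833
Denominator: √[(nΣx²−(Σx)²)(nΣy²−(Σy)²)]
  nΣx²−(Σx)² = 13·555 − 5929 = 1286;  nΣy²−(Σy)² = 13·1967 − 16641 = 8930
  √(1286·8930) = √11483980 = 3388.8021
r = -2833 / 3388.8021 = -0.8360

-0.8360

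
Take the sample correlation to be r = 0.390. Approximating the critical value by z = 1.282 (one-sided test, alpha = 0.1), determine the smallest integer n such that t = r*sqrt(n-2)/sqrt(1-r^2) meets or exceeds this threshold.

12

Need r·√(n−2)/√(1−r²) ≥ 1.282
√(n−2) ≥ 1.282·√(1−0.152100) / 0.390 = 1.282·0.920815 / 0.390 = 3.0269
n−2 ≥ 9.1621  ⇒  n ≥ 11.1621
Smallest integer n = 12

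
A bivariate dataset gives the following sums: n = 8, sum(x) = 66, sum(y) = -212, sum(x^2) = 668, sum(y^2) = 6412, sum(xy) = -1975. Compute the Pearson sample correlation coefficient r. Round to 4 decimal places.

-0.7217

Numerator: nΣxy − (Σx)(Σy) = 8·(-1975) − (66)(-212) = -1808
Denominator: √[(nΣx²−(Σx)²)(nΣy²−(Σy)²)]
  nΣx²−(Σx)² = 8·668 − 4356 = 988;  nΣy²−(Σy)² = 8·6412 − 44944 = 6352
  √(988·6352) = √6275776 = 2505.1499
r = -1808 / 2505.1499 = -0.7217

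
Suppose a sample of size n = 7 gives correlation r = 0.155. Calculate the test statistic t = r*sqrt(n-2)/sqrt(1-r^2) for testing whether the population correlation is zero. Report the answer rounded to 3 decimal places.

0.351

t = r·√(n−2) / √(1−r²) with r = 0.155, n = 7
  = 0.155·√5 / √(1 − 0.024025)
  = 0.155·2.236068 / 0.987914
  = 0.346591 / 0.987914 = 0.351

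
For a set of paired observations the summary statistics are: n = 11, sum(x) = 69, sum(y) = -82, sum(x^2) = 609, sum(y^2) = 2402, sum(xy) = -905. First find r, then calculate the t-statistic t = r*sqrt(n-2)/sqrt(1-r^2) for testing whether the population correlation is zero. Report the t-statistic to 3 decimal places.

S_xy = nΣxy − ΣxΣy = 11·(-905) − 69·(-82) = -9955 − (-5658) = -4297
S_xx = nΣx² − (Σx)² = 11·609 − 69² = 6699 − 4761 = 1938
S_yy = nΣy² − (Σy)² = 11·2402 − (-82)² = 26422 − 6724 = 19698
r = S_xy / √(S_xx·S_yy) = -4297 / √(1938·19698) = -4297 / √38174724 = -4297 / 6178.5697 = -0.6955
t = r·√(n−2)/√(1−r²) = -0.6955·√9 / √(1−0.483720) = -2.086500 / 0.718526 = -2.904

-2.904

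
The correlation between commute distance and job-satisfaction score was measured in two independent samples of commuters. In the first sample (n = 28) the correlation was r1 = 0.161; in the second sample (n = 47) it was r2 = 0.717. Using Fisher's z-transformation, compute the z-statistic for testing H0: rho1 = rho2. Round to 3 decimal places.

z1 = atanh(0.161) = 0.162413,  z2 = atanh(0.717) = 0.901443
SE = √(1/(n1−3) + 1/(n2−3)) = √(1/25 + 1/44) = √(0.0400000 + 0.0227273) = √0.0627273 = 0.250454
z = (z1 − z2)/SE = (0.162413 − 0.901443) / 0.250454 = -0.739030 / 0.250454 = -2.951

-2.951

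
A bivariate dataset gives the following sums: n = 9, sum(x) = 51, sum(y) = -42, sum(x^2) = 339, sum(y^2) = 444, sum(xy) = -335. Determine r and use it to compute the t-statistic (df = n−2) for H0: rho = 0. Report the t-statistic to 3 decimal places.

Numerator: nΣxy − (Σx)(Σy) = 9·(-335) − (51)(-42) = -873
Denominator: √[(nΣx²−(Σx)²)(nΣy²−(Σy)²)]
  nΣx²−(Σx)² = 9·339 − 2601 = 450;  nΣy²−(Σy)² = 9·444 − 1764 = 2232
  √(450·2232) = √1004400 = 1002.1976
r = -873 / 1002.1976 = -0.8711
t = r·√(n−2)/√(1−r²) = -0.8711·√7 / √(1−0.758815) = -2.304714 / 0.491106 = -4.693

-4.693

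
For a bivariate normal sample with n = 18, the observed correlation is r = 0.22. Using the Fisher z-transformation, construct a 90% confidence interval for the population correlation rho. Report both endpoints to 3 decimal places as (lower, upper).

Fisher z: z_r = atanh(r) = ½·ln((1+0.22)/(1−0.22)) = 0.223656
SE(z) = 1/√(n−3) = 1/√15 = 0.258199
90% ⇒ z* = 1.645; margin = 1.645·0.258199 = 0.424737
CI on z-scale: (-0.201081, 0.648393)
Back-transform: tanh(-0.201081) = -0.198414, tanh(0.648393) = 0.570587

(-0.198, 0.571)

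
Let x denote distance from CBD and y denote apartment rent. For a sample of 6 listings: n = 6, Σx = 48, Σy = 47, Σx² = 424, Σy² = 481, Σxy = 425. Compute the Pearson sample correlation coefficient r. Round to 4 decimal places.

0.7294

Numerator: nΣxy − (Σx)(Σy) = 6·425 − (48)(47) = 294
Denominator: √[(nΣx²−(Σx)²)(nΣy²−(Σy)²)]
  nΣx²−(Σx)² = 6·424 − 2304 = 240;  nΣy²−(Σy)² = 6·481 − 2209 = 677
  √(240·677) = √162480 = 403.0881
r = 294 / 403.0881 = 0.7294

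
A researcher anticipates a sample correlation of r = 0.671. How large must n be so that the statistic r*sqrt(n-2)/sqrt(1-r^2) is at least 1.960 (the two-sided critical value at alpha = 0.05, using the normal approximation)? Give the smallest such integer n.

Need r·√(n−2)/√(1−r²) ≥ 1.960
√(n−2) ≥ 1.960·√(1−0.450241) / 0.671 = 1.960·0.741457 / 0.671 = 2.1658
n−2 ≥ 4.6907  ⇒  n ≥ 6.6907
Smallest integer n = 7

7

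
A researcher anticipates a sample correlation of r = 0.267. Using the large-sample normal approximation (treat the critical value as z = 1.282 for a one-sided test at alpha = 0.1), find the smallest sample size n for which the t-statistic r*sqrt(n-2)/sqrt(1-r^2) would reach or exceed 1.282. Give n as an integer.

24

r√(n−2)/√(1−r²) ≥ 1.282  ⇔  n−2 ≥ (1.282)²·(1−r²)/r²
(1−r²)/r² = (1−0.071289)/0.071289 = 13.0274
n ≥ 2 + 1.643524·13.0274 = 2 + 21.4108 = 23.4108
⌈23.4108⌉ = 24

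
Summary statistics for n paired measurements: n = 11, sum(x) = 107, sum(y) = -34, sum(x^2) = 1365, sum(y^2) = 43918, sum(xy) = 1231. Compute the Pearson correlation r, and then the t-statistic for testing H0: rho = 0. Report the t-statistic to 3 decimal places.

1.366

S_xy = nΣxy − ΣxΣy = 11·1231 − 107·(-34) = 13541 − (-3638) = 17179
S_xx = nΣx² − (Σx)² = 11·1365 − 107² = 15015 − 11449 = 3566
S_yy = nΣy² − (Σy)² = 11·43918 − (-34)² = 483098 − 1156 = 481942
r = S_xy / √(S_xx·S_yy) = 17179 / √(3566·481942) = 17179 / √1718605172 = 17179 / 41456.0632 = 0.4144
t = r·√(n−2)/√(1−r²) = 0.4144·√9 / √(1−0.171727) = 1.243200 / 0.910095 = 1.366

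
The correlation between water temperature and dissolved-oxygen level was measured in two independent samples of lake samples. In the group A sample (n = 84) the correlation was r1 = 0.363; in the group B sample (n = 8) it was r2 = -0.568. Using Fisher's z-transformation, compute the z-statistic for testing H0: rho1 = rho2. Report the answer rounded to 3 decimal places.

2.224

Fisher z-transforms: z1 = atanh(0.363) = 0.380337, z2 = atanh(-0.568) = -0.644565; difference d = 1.024902
Var(d) = 1/81 + 1/5 = 0.0123457 + 0.2000000 = 0.2123457
z = d/√Var(d) = 1.024902 / √0.2123457 = 1.024902 / 0.460810 = 2.224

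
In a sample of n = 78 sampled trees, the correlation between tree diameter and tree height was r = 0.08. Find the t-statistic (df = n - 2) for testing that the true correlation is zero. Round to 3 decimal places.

0.700

1 − r² = 1 − 0.0064 = 0.9936;  √(1−r²) = 0.996795
√(n−2) = √76 = 8.717798
t = r·√(n−2)/√(1−r²) = 0.08 · 8.717798 / 0.996795 = 0.700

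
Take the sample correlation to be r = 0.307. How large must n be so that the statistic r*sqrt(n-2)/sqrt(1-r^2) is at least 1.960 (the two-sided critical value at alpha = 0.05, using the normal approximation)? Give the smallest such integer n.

r√(n−2)/√(1−r²) ≥ 1.960  ⇔  n−2 ≥ (1.960)²·(1−r²)/r²
(1−r²)/r² = (1−0.094249)/0.094249 = 9.6102
n ≥ 2 + 3.8416·9.6102 = 2 + 36.9185 = 38.9185
⌈38.9185⌉ = 39

39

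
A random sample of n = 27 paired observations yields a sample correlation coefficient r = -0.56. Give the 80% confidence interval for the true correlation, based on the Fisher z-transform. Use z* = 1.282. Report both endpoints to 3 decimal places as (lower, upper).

(-0.714, -0.355)

Fisher z: z_r = atanh(r) = ½·ln((1+(-0.56))/(1−(-0.56))) = -0.632833
SE(z) = 1/√(n−3) = 1/√24 = 0.204124
80% ⇒ z* = 1.282; margin = 1.282·0.204124 = 0.261687
CI on z-scale: (-0.894520, -0.371146)
Back-transform: tanh(-0.894520) = -0.713619, tanh(-0.371146) = -0.354994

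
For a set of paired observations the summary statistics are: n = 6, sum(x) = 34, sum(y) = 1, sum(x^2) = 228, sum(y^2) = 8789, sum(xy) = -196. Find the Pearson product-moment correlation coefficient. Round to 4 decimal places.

Numerator: nΣxy − (Σx)(Σy) = 6·(-196) − (34)(1) = -1210
Denominator: √[(nΣx²−(Σx)²)(nΣy²−(Σy)²)]
  nΣx²−(Σx)² = 6·228 − 1156 = 212;  nΣy²−(Σy)² = 6·8789 − 1 = 52733
  √(212·52733) = √11179396 = 3343.5604
r = -1210 / 3343.5604 = -0.3619

-0.3619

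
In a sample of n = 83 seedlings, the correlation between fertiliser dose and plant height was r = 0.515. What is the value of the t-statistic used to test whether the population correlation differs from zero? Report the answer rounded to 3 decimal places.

1 − r² = 1 − 0.265225 = 0.734775;  √(1−r²) = 0.857190
√(n−2) = √81 = 9.000000
t = r·√(n−2)/√(1−r²) = 0.515 · 9.000000 / 0.857190 = 5.407

5.407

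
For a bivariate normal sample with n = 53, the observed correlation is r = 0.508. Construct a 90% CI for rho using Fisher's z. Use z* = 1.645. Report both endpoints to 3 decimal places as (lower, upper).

(0.316, 0.660)

Fisher z: z_r = atanh(r) = ½·ln((1+0.508)/(1−0.508)) = 0.560030
SE(z) = 1/√(n−3) = 1/√50 = 0.141421
90% ⇒ z* = 1.645; margin = 1.645·0.141421 = 0.232638
CI on z-scale: (0.327392, 0.792668)
Back-transform: tanh(0.327392) = 0.316175, tanh(0.792668) = 0.659918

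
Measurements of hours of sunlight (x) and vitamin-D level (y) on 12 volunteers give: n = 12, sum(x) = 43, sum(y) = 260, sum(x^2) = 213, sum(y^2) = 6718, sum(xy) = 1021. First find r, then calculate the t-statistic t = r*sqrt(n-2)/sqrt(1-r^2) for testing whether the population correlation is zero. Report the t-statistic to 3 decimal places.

1.195

Numerator: nΣxy − (Σx)(Σy) = 12·1021 − (43)(260) = 1072
Denominator: √[(nΣx²−(Σx)²)(nΣy²−(Σy)²)]
  nΣx²−(Σx)² = 12·213 − 1849 = 707;  nΣy²−(Σy)² = 12·6718 − 67600 = 13016
  √(707·13016) = √9202312 = 3033.5313
r = 1072 / 3033.5313 = 0.3534
t = r·√(n−2)/√(1−r²) = 0.3534·√10 / √(1−0.124892) = 1.117549 / 0.935472 = 1.195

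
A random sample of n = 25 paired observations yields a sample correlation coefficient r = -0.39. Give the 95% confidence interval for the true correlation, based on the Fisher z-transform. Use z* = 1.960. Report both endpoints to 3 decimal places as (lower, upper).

(-0.680, 0.006)

z_r = atanh(-0.39) = -0.411800;  SE = 1/√(n−3) = 1/√22 = 0.213201
z-limits: -0.411800 ± 1.960·0.213201 = -0.411800 ± 0.417874 = [-0.829674, 0.006074]
ρ-limits: (tanh -0.829674, tanh 0.006074) = (-0.680, 0.006)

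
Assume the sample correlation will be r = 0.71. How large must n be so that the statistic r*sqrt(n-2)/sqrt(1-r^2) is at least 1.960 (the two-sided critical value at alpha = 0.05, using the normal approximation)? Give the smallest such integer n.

Need r·√(n−2)/√(1−r²) ≥ 1.960
√(n−2) ≥ 1.960·√(1−0.5041) / 0.71 = 1.960·0.704202 / 0.71 = 1.9440
n−2 ≥ 3.7791  ⇒  n ≥ 5.7791
Smallest integer n = 6

6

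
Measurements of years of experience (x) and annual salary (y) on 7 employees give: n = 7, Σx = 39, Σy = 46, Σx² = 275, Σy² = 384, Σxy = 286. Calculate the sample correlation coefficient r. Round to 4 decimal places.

0.4327

S_xy = nΣxy − ΣxΣy = 7·286 − 39·46 = 2002 − 1794 = 208
S_xx = nΣx² − (Σx)² = 7·275 − 39² = 1925 − 1521 = 404
S_yy = nΣy² − (Σy)² = 7·384 − 46² = 2688 − 2116 = 572
r = S_xy / √(S_xx·S_yy) = 208 / √(404·572) = 208 / √231088 = 208 / 480.7161 = 0.4327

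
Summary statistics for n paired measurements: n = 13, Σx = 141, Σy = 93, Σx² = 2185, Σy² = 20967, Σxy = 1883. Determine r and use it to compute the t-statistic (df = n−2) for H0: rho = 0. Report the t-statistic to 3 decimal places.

Numerator: nΣxy − (Σx)(Σy) = 13·1883 − (141)(93) = 11366
Denominator: √[(nΣx²−(Σx)²)(nΣy²−(Σy)²)]
  nΣx²−(Σx)² = 13·2185 − 19881 = 8524;  nΣy²−(Σy)² = 13·20967 − 8649 = 263922
  √(8524·263922) = √2249671128 = 47430.6982
r = 11366 / 47430.6982 = 0.2396
t = r·√(n−2)/√(1−r²) = 0.2396·√11 / √(1−0.057408) = 0.794663 / 0.970872 = 0.819

0.819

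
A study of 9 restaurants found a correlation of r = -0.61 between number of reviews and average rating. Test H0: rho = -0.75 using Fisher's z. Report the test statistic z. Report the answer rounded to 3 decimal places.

Fisher z: atanh(-0.61) = -0.708921, atanh(-0.75) = -0.972955
z = (z_r − z_0)·√(n−3) = (-0.708921 − (-0.972955))·√6 = 0.264034 · 2.449490 = 0.647

0.647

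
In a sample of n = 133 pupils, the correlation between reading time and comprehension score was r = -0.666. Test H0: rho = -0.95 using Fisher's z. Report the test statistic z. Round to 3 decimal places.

11.724

z_r = atanh(-0.666) = -0.803520,  z_0 = atanh(-0.95) = -1.831781
SE = 1/√(n−3) = 1/√130 = 0.087706
z = (z_r − z_0)/SE = (-0.803520 − (-1.831781)) / 0.087706 = 1.028261 / 0.087706 = 11.724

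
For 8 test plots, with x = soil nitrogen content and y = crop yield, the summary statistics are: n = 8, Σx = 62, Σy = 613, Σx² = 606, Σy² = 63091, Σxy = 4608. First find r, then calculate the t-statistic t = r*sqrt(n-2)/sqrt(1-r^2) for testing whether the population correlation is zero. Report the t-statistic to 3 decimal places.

-0.247

S_xy = nΣxy − ΣxΣy = 8·4608 − 62·613 = 36864 − 38006 = -1142
S_xx = nΣx² − (Σx)² = 8·606 − 62² = 4848 − 3844 = 1004
S_yy = nΣy² − (Σy)² = 8·63091 − 613² = 504728 − 375769 = 128959
r = S_xy / √(S_xx·S_yy) = -1142 / √(1004·128959) = -1142 / √129474836 = -1142 / 11378.7010 = -0.1004
t = r·√(n−2)/√(1−r²) = -0.1004·√6 / √(1−0.010080) = -0.245929 / 0.994947 = -0.247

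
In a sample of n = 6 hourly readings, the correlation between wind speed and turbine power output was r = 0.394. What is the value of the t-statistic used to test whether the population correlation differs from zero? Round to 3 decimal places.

0.857

t = r·√(n−2) / √(1−r²) with r = 0.394, n = 6
  = 0.394·√4 / √(1 − 0.155236)
  = 0.394·2.000000 / 0.919110
  = 0.788000 / 0.919110 = 0.857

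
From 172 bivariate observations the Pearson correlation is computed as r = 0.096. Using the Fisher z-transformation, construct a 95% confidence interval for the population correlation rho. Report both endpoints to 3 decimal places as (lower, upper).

(-0.054, 0.242)

Fisher z: z_r = atanh(r) = ½·ln((1+0.096)/(1−0.096)) = 0.096297
SE(z) = 1/√(n−3) = 1/√169 = 0.076923
95% ⇒ z* = 1.960; margin = 1.960·0.076923 = 0.150769
CI on z-scale: (-0.054472, 0.247066)
Back-transform: tanh(-0.054472) = -0.054418, tanh(0.247066) = 0.242159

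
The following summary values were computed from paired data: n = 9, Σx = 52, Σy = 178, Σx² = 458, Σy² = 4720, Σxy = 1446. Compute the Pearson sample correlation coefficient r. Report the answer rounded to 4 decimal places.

S_xy = nΣxy − ΣxΣy = 9·1446 − 52·178 = 13014 − 9256 = 3758
S_xx = nΣx² − (Σx)² = 9·458 − 52² = 4122 − 2704 = 1418
S_yy = nΣy² − (Σy)² = 9·4720 − 178² = 42480 − 31684 = 10796
r = S_xy / √(S_xx·S_yy) = 3758 / √(1418·10796) = 3758 / √15308728 = 3758 / 3912.6370 = 0.9605

0.9605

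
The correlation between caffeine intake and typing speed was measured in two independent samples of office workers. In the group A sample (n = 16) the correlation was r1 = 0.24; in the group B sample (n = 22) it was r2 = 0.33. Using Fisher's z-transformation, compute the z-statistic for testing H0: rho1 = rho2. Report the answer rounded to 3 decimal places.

-0.272

z1 = atanh(0.24) = 0.244774,  z2 = atanh(0.33) = 0.342828
SE = √(1/(n1−3) + 1/(n2−3)) = √(1/13 + 1/19) = √(0.0769231 + 0.0526316) = √0.1295547 = 0.359937
z = (z1 − z2)/SE = (0.244774 − 0.342828) / 0.359937 = -0.098054 / 0.359937 = -0.272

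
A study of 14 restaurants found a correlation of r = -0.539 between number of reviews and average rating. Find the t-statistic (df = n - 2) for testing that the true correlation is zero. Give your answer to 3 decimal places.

-2.217

1 − r² = 1 − 0.290521 = 0.709479;  √(1−r²) = 0.842306
√(n−2) = √12 = 3.464102
t = r·√(n−2)/√(1−r²) = -0.539 · 3.464102 / 0.842306 = -2.217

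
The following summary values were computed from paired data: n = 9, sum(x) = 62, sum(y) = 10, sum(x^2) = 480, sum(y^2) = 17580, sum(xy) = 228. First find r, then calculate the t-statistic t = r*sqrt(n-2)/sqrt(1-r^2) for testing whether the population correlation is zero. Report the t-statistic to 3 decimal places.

0.443

Numerator: nΣxy − (Σx)(Σy) = 9·228 − (62)(10) = 1432
Denominator: √[(nΣx²−(Σx)²)(nΣy²−(Σy)²)]
  nΣx²−(Σx)² = 9·480 − 3844 = 476;  nΣy²−(Σy)² = 9·17580 − 100 = 158120
  √(476·158120) = √75265120 = 8675.5472
r = 1432 / 8675.5472 = 0.1651
t = r·√(n−2)/√(1−r²) = 0.1651·√7 / √(1−0.027258) = 0.436814 / 0.986277 = 0.443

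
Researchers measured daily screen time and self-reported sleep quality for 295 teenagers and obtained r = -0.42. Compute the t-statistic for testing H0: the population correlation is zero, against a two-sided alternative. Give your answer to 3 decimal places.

-7.922

t = r·√(n−2) / √(1−r²) with r = -0.42, n = 295
  = -0.42·√293 / √(1 − 0.1764)
  = -0.42·17.117243 / 0.907524
  = -7.189242 / 0.907524 = -7.922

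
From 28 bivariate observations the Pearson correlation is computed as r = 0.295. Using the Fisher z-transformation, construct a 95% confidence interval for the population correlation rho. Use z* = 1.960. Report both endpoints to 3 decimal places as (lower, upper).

(-0.088, 0.602)

Fisher z: z_r = atanh(r) = ½·ln((1+0.295)/(1−0.295)) = 0.304034
SE(z) = 1/√(n−3) = 1/√25 = 0.200000
95% ⇒ z* = 1.960; margin = 1.960·0.200000 = 0.392000
CI on z-scale: (-0.087966, 0.696034)
Back-transform: tanh(-0.087966) = -0.087740, tanh(0.696034) = 0.601844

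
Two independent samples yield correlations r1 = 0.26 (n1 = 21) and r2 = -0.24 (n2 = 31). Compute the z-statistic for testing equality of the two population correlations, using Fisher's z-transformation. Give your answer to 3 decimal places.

z1 = atanh(0.26) = 0.266108,  z2 = atanh(-0.24) = -0.244774
SE = √(1/(n1−3) + 1/(n2−3)) = √(1/18 + 1/28) = √(0.0555556 + 0.0357143) = √0.0912699 = 0.302109
z = (z1 − z2)/SE = (0.266108 − (-0.244774)) / 0.302109 = 0.510882 / 0.302109 = 1.691

1.691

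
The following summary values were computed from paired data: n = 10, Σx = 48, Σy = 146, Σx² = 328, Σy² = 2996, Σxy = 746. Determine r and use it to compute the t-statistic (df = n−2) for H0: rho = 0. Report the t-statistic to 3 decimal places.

Numerator: nΣxy − (Σx)(Σy) = 10·746 − (48)(146) = 452
Denominator: √[(nΣx²−(Σx)²)(nΣy²−(Σy)²)]
  nΣx²−(Σx)² = 10·328 − 2304 = 976;  nΣy²−(Σy)² = 10·2996 − 21316 = 8644
  √(976·8644) = √8436544 = 2904.5729
r = 452 / 2904.5729 = 0.1556
t = r·√(n−2)/√(1−r²) = 0.1556·√8 / √(1−0.024211) = 0.440103 / 0.987820 = 0.446

0.446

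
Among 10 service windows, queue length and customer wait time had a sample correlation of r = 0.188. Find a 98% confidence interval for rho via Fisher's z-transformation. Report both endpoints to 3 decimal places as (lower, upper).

Fisher z: z_r = atanh(r) = ½·ln((1+0.188)/(1−0.188)) = 0.190263
SE(z) = 1/√(n−3) = 1/√7 = 0.377964
98% ⇒ z* = 2.326; margin = 2.326·0.377964 = 0.879144
CI on z-scale: (-0.688881, 1.069407)
Back-transform: tanh(-0.688881) = -0.597263, tanh(1.069407) = 0.789238

(-0.597, 0.789)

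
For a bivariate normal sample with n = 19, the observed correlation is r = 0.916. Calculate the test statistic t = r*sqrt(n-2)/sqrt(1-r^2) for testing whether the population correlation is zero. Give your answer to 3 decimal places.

1 − r² = 1 − 0.839056 = 0.160944;  √(1−r²) = 0.401178
√(n−2) = √17 = 4.123106
t = r·√(n−2)/√(1−r²) = 0.916 · 4.123106 / 0.401178 = 9.414

9.414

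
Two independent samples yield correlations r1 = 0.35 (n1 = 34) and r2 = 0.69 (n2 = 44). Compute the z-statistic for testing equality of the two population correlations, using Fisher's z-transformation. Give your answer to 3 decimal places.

-2.027

Fisher z-transforms: z1 = atanh(0.35) = 0.365444, z2 = atanh(0.69) = 0.847956; difference d = -0.482512
Var(d) = 1/31 + 1/41 = 0.0322581 + 0.0243902 = 0.0566483
z = d/√Var(d) = -0.482512 / √0.0566483 = -0.482512 / 0.238009 = -2.027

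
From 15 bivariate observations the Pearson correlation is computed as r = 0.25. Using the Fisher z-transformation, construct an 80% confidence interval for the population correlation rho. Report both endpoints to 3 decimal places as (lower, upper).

(-0.114, 0.555)

Fisher z: z_r = atanh(r) = ½·ln((1+0.25)/(1−0.25)) = 0.255413
SE(z) = 1/√(n−3) = 1/√12 = 0.288675
80% ⇒ z* = 1.282; margin = 1.282·0.288675 = 0.370081
CI on z-scale: (-0.114668, 0.625494)
Back-transform: tanh(-0.114668) = -0.114168, tanh(0.625494) = 0.554942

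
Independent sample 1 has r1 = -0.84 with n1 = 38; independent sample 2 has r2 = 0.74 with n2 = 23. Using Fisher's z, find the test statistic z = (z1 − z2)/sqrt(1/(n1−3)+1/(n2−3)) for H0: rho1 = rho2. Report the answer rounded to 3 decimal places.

-7.747

Fisher z-transforms: z1 = atanh(-0.84) = -1.221174, z2 = atanh(0.74) = 0.950479; difference d = -2.171653
Var(d) = 1/35 + 1/20 = 0.0285714 + 0.0500000 = 0.0785714
z = d/√Var(d) = -2.171653 / √0.0785714 = -2.171653 / 0.280306 = -7.747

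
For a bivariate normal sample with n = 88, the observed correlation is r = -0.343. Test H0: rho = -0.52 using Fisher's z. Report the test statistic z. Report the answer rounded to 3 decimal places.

Fisher z: atanh(-0.343) = -0.357489, atanh(-0.52) = -0.576340
z = (z_r − z_0)·√(n−3) = (-0.357489 − (-0.576340))·√85 = 0.218851 · 9.219544 = 2.018

2.018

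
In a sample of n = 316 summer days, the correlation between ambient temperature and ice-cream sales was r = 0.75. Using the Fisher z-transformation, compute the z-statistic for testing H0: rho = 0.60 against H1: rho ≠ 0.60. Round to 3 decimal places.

z_r = atanh(0.75) = 0.972955,  z_0 = atanh(0.60) = 0.693147
SE = 1/√(n−3) = 1/√313 = 0.056523
z = (z_r − z_0)/SE = (0.972955 − 0.693147) / 0.056523 = 0.279808 / 0.056523 = 4.950

4.950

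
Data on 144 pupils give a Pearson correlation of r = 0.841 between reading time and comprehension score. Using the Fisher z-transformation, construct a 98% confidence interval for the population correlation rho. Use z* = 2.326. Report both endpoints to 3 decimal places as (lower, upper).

z_r = atanh(0.841) = 1.224580;  SE = 1/√(n−3) = 1/√141 = 0.084215
z-limits: 1.224580 ± 2.326·0.084215 = 1.224580 ± 0.195884 = [1.028696, 1.420464]
ρ-limits: (tanh 1.028696, tanh 1.420464) = (0.773, 0.890)

(0.773, 0.890)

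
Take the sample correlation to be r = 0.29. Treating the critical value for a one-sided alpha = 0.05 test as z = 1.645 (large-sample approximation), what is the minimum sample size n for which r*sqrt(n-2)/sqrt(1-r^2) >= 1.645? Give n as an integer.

r√(n−2)/√(1−r²) ≥ 1.645  ⇔  n−2 ≥ (1.645)²·(1−r²)/r²
(1−r²)/r² = (1−0.0841)/0.0841 = 10.8906
n ≥ 2 + 2.706025·10.8906 = 2 + 29.4702 = 31.4702
⌈31.4702⌉ = 32

32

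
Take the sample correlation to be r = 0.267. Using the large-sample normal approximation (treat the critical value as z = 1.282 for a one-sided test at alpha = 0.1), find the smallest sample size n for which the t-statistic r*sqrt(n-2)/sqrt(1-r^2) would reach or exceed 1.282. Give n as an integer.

24

r√(n−2)/√(1−r²) ≥ 1.282  ⇔  n−2 ≥ (1.282)²·(1−r²)/r²
(1−r²)/r² = (1−0.071289)/0.071289 = 13.0274
n ≥ 2 + 1.643524·13.0274 = 2 + 21.4108 = 23.4108
⌈23.4108⌉ = 24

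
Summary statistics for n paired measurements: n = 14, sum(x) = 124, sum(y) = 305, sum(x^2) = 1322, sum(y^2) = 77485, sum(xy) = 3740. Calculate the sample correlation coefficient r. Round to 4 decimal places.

0.2609

S_xy = nΣxy − ΣxΣy = 14·3740 − 124·305 = 52360 − 37820 = 14540
S_xx = nΣx² − (Σx)² = 14·1322 − 124² = 18508 − 15376 = 3132
S_yy = nΣy² − (Σy)² = 14·77485 − 305² = 1084790 − 93025 = 991765
r = S_xy / √(S_xx·S_yy) = 14540 / √(3132·991765) = 14540 / √3106207980 = 14540 / 55733.3651 = 0.2609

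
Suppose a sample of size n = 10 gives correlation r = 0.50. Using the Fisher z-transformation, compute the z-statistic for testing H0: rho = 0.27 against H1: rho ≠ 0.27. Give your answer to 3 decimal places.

0.721

Fisher z: atanh(0.50) = 0.549306, atanh(0.27) = 0.276864
z = (z_r − z_0)·√(n−3) = (0.549306 − 0.276864)·√7 = 0.272442 · 2.645751 = 0.721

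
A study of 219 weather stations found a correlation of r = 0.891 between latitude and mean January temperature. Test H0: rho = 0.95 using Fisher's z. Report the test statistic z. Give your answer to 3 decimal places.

-5.953

z_r = atanh(0.891) = 1.426757,  z_0 = atanh(0.95) = 1.831781
SE = 1/√(n−3) = 1/√216 = 0.068041
z = (z_r − z_0)/SE = (1.426757 − 1.831781) / 0.068041 = -0.405024 / 0.068041 = -5.953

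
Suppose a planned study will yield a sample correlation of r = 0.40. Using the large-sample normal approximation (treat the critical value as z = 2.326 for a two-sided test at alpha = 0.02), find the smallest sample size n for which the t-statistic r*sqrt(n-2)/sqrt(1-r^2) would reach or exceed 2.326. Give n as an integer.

Need r·√(n−2)/√(1−r²) ≥ 2.326
√(n−2) ≥ 2.326·√(1−0.1600) / 0.40 = 2.326·0.916515 / 0.40 = 5.3295
n−2 ≥ 28.4036  ⇒  n ≥ 30.4036
Smallest integer n = 31

31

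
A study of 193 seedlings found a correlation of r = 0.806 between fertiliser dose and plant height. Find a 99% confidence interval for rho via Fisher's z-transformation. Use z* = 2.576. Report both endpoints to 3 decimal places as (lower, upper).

(0.730, 0.862)

Fisher z: z_r = atanh(r) = ½·ln((1+0.806)/(1−0.806)) = 1.115506
SE(z) = 1/√(n−3) = 1/√190 = 0.072548
99% ⇒ z* = 2.576; margin = 2.576·0.072548 = 0.186884
CI on z-scale: (0.928622, 1.302390)
Back-transform: tanh(0.928622) = 0.729951, tanh(1.302390) = 0.862337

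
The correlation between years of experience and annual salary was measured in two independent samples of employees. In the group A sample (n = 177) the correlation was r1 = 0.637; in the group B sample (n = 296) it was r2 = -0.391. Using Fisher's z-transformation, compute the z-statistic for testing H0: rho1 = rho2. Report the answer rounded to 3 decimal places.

Fisher z-transforms: z1 = atanh(0.637) = 0.753109, z2 = atanh(-0.391) = -0.412980; difference d = 1.166089
Var(d) = 1/174 + 1/293 = 0.0057471 + 0.0034130 = 0.0091601
z = d/√Var(d) = 1.166089 / √0.0091601 = 1.166089 / 0.095708 = 12.184

12.184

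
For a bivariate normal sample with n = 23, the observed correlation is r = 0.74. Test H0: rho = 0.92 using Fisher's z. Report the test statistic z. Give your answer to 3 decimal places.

Fisher z: atanh(0.74) = 0.950479, atanh(0.92) = 1.589027
z = (z_r − z_0)·√(n−3) = (0.950479 − 1.589027)·√20 = -0.638548 · 4.472136 = -2.856

-2.856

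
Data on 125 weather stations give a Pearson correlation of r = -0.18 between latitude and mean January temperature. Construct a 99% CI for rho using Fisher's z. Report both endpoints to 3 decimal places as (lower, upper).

z_r = atanh(-0.18) = -0.181983;  SE = 1/√(n−3) = 1/√122 = 0.090536
z-limits: -0.181983 ± 2.576·0.090536 = -0.181983 ± 0.233221 = [-0.415204, 0.051238]
ρ-limits: (tanh -0.415204, tanh 0.051238) = (-0.393, 0.051)

(-0.393, 0.051)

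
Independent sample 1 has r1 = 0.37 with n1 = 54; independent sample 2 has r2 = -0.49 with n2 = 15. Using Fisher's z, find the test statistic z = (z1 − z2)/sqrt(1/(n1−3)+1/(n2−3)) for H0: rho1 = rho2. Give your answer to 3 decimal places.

2.881

z1 = atanh(0.37) = 0.388423,  z2 = atanh(-0.49) = -0.536060
SE = √(1/(n1−3) + 1/(n2−3)) = √(1/51 + 1/12) = √(0.0196078 + 0.0833333) = √0.1029411 = 0.320844
z = (z1 − z2)/SE = (0.388423 − (-0.536060)) / 0.320844 = 0.924483 / 0.320844 = 2.881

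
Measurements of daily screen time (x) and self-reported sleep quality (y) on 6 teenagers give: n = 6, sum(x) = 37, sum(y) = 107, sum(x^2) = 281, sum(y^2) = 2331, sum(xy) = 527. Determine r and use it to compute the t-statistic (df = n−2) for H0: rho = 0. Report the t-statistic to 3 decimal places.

-3.877

Numerator: nΣxy − (Σx)(Σy) = 6·527 − (37)(107) = -797
Denominator: √[(nΣx²−(Σx)²)(nΣy²−(Σy)²)]
  nΣx²−(Σx)² = 6·281 − 1369 = 317;  nΣy²−(Σy)² = 6·2331 − 11449 = 2537
  √(317·2537) = √804229 = 896.7882
r = -797 / 896.7882 = -0.8887
t = r·√(n−2)/√(1−r²) = -0.8887·√4 / √(1−0.789788) = -1.777400 / 0.458489 = -3.877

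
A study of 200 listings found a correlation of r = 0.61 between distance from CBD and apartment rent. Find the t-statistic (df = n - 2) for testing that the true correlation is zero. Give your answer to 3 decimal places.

10.832

t = r·√(n−2) / √(1−r²) with r = 0.61, n = 200
  = 0.61·√198 / √(1 − 0.3721)
  = 0.61·14.071247 / 0.792401
  = 8.583461 / 0.792401 = 10.832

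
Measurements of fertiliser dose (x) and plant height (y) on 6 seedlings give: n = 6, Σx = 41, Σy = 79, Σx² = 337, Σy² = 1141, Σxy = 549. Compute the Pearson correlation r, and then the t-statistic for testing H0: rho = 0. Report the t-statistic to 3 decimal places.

0.244

Numerator: nΣxy − (Σx)(Σy) = 6·549 − (41)(79) = 55
Denominator: √[(nΣx²−(Σx)²)(nΣy²−(Σy)²)]
  nΣx²−(Σx)² = 6·337 − 1681 = 341;  nΣy²−(Σy)² = 6·1141 − 6241 = 605
  √(341·605) = √206305 = 454.2081
r = 55 / 454.2081 = 0.1211
t = r·√(n−2)/√(1−r²) = 0.1211·√4 / √(1−0.014665) = 0.242200 / 0.992640 = 0.244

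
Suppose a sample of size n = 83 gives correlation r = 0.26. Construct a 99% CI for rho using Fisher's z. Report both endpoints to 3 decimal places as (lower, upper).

Fisher z: z_r = atanh(r) = ½·ln((1+0.26)/(1−0.26)) = 0.266108
SE(z) = 1/√(n−3) = 1/√80 = 0.111803
99% ⇒ z* = 2.576; margin = 2.576·0.111803 = 0.288005
CI on z-scale: (-0.021897, 0.554113)
Back-transform: tanh(-0.021897) = -0.021894, tanh(0.554113) = 0.503596

(-0.022, 0.504)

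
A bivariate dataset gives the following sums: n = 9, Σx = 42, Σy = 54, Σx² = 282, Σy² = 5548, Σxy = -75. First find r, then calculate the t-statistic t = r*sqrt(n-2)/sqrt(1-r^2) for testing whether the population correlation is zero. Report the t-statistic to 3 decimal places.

Numerator: nΣxy − (Σx)(Σy) = 9·(-75) − (42)(54) = -2943
Denominator: √[(nΣx²−(Σx)²)(nΣy²−(Σy)²)]
  nΣx²−(Σx)² = 9·282 − 1764 = 774;  nΣy²−(Σy)² = 9·5548 − 2916 = 47016
  √(774·47016) = √36390384 = 6032.4443
r = -2943 / 6032.4443 = -0.4879
t = r·√(n−2)/√(1−r²) = -0.4879·√7 / √(1−0.238046) = -1.290862 / 0.872900 = -1.479

-1.479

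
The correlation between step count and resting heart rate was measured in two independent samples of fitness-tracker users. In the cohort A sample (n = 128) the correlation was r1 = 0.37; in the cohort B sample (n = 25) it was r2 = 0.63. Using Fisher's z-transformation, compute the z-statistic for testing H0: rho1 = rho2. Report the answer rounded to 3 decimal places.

z1 = atanh(0.37) = 0.388423,  z2 = atanh(0.63) = 0.741416
SE = √(1/(n1−3) + 1/(n2−3)) = √(1/125 + 1/22) = √(0.0080000 + 0.0454545) = √0.0534545 = 0.231202
z = (z1 − z2)/SE = (0.388423 − 0.741416) / 0.231202 = -0.352993 / 0.231202 = -1.527

-1.527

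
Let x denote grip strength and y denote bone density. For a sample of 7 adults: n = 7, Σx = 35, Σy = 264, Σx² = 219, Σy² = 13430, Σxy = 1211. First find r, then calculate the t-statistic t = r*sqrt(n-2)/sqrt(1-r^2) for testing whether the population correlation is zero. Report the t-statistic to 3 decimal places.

-0.649

S_xy = nΣxy − ΣxΣy = 7·1211 − 35·264 = 8477 − 9240 = -763
S_xx = nΣx² − (Σx)² = 7·219 − 35² = 1533 − 1225 = 308
S_yy = nΣy² − (Σy)² = 7·13430 − 264² = 94010 − 69696 = 24314
r = S_xy / √(S_xx·S_yy) = -763 / √(308·24314) = -763 / √7488712 = -763 / 2736.5511 = -0.2788
t = r·√(n−2)/√(1−r²) = -0.2788·√5 / √(1−0.077729) = -0.623416 / 0.960349 = -0.649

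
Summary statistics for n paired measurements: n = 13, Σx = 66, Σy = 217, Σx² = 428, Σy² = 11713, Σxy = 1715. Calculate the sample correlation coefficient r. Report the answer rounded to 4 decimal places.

Numerator: nΣxy − (Σx)(Σy) = 13·1715 − (66)(217) = 7973
Denominator: √[(nΣx²−(Σx)²)(nΣy²−(Σy)²)]
  nΣx²−(Σx)² = 13·428 − 4356 = 1208;  nΣy²−(Σy)² = 13·11713 − 47089 = 105180
  √(1208·105180) = √127057440 = 11271.9759
r = 7973 / 11271.9759 = 0.7073

0.7073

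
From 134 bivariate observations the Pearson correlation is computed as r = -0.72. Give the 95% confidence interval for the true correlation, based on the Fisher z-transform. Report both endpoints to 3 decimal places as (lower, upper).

(-0.793, -0.627)

z_r = atanh(-0.72) = -0.907645;  SE = 1/√(n−3) = 1/√131 = 0.087370
z-limits: -0.907645 ± 1.960·0.087370 = -0.907645 ± 0.171245 = [-1.078890, -0.736400]
ρ-limits: (tanh -1.078890, tanh -0.736400) = (-0.793, -0.627)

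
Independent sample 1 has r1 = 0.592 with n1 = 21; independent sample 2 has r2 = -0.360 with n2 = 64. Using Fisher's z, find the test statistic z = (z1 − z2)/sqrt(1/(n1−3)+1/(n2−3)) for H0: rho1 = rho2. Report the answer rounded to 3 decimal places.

3.943

Fisher z-transforms: z1 = atanh(0.592) = 0.680740, z2 = atanh(-0.360) = -0.376886; difference d = 1.057626
Var(d) = 1/18 + 1/61 = 0.0555556 + 0.0163934 = 0.0719490
z = d/√Var(d) = 1.057626 / √0.0719490 = 1.057626 / 0.268233 = 3.943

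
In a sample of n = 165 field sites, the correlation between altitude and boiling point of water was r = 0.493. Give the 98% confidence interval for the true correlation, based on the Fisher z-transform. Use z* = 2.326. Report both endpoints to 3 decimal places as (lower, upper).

z_r = atanh(0.493) = 0.540016;  SE = 1/√(n−3) = 1/√162 = 0.078567
z-limits: 0.540016 ± 2.326·0.078567 = 0.540016 ± 0.182747 = [0.357269, 0.722763]
ρ-limits: (tanh 0.357269, tanh 0.722763) = (0.343, 0.619)

(0.343, 0.619)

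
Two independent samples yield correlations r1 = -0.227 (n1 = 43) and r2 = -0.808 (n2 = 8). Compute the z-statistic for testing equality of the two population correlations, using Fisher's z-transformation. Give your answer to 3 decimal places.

Fisher z-transforms: z1 = atanh(-0.227) = -0.231024, z2 = atanh(-0.808) = -1.121241; difference d = 0.890217
Var(d) = 1/40 + 1/5 = 0.0250000 + 0.2000000 = 0.2250000
z = d/√Var(d) = 0.890217 / √0.2250000 = 0.890217 / 0.474342 = 1.877

1.877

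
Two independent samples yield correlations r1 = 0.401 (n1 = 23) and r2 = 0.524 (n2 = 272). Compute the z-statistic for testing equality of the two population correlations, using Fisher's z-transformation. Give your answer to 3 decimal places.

-0.677

z1 = atanh(0.401) = 0.424840,  z2 = atanh(0.524) = 0.581838
SE = √(1/(n1−3) + 1/(n2−3)) = √(1/20 + 1/269) = √(0.0500000 + 0.0037175) = √0.0537175 = 0.231770
z = (z1 − z2)/SE = (0.424840 − 0.581838) / 0.231770 = -0.156998 / 0.231770 = -0.677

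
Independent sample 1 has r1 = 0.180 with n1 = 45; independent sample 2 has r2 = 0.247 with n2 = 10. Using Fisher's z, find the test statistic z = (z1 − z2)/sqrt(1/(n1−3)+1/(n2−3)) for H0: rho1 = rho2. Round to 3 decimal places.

z1 = atanh(0.180) = 0.181983,  z2 = atanh(0.247) = 0.252215
SE = √(1/(n1−3) + 1/(n2−3)) = √(1/42 + 1/7) = √(0.0238095 + 0.1428571) = √0.1666666 = 0.408248
z = (z1 − z2)/SE = (0.181983 − 0.252215) / 0.408248 = -0.070232 / 0.408248 = -0.172

-0.172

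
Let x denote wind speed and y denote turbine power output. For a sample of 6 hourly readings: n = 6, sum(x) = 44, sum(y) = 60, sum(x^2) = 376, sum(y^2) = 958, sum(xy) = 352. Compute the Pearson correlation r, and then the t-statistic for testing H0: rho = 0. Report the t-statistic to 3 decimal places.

Numerator: nΣxy − (Σx)(Σy) = 6·352 − (44)(60) = -528
Denominator: √[(nΣx²−(Σx)²)(nΣy²−(Σy)²)]
  nΣx²−(Σx)² = 6·376 − 1936 = 320;  nΣy²−(Σy)² = 6·958 − 3600 = 2148
  √(320·2148) = √687360 = 829.0718
r = -528 / 829.0718 = -0.6369
t = r·√(n−2)/√(1−r²) = -0.6369·√4 / √(1−0.405642) = -1.273800 / 0.770946 = -1.652

-1.652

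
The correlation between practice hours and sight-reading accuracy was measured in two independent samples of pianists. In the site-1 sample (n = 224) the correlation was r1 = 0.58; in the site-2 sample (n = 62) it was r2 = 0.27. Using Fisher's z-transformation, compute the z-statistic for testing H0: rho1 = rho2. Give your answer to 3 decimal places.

Fisher z-transforms: z1 = atanh(0.58) = 0.662463, z2 = atanh(0.27) = 0.276864; difference d = 0.385599
Var(d) = 1/221 + 1/59 = 0.0045249 + 0.0169492 = 0.0214741
z = d/√Var(d) = 0.385599 / √0.0214741 = 0.385599 / 0.146540 = 2.631

2.631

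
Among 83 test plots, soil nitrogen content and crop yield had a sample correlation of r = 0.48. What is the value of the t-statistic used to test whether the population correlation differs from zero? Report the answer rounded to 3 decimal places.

4.924

t = r·√(n−2) / √(1−r²) with r = 0.48, n = 83
  = 0.48·√81 / √(1 − 0.2304)
  = 0.48·9.000000 / 0.877268
  = 4.320000 / 0.877268 = 4.924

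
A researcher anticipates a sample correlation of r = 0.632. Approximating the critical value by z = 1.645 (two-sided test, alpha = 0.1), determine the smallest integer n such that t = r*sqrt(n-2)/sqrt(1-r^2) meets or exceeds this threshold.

r√(n−2)/√(1−r²) ≥ 1.645  ⇔  n−2 ≥ (1.645)²·(1−r²)/r²
(1−r²)/r² = (1−0.399424)/0.399424 = 1.5036
n ≥ 2 + 2.706025·1.5036 = 2 + 4.0688 = 6.0688
⌈6.0688⌉ = 7

7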